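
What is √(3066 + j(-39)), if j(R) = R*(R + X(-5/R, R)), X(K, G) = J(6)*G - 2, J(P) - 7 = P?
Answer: √24438 ≈ 156.33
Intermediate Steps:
J(P) = 7 + P
X(K, G) = -2 + 13*G (X(K, G) = (7 + 6)*G - 2 = 13*G - 2 = -2 + 13*G)
j(R) = R*(-2 + 14*R) (j(R) = R*(R + (-2 + 13*R)) = R*(-2 + 14*R))
√(3066 + j(-39)) = √(3066 + 2*(-39)*(-1 + 7*(-39))) = √(3066 + 2*(-39)*(-1 - 273)) = √(3066 + 2*(-39)*(-274)) = √(3066 + 21372) = √24438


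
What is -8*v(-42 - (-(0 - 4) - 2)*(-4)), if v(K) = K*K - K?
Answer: -9520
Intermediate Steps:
v(K) = K**2 - K
-8*v(-42 - (-(0 - 4) - 2)*(-4)) = -8*(-42 - (-(0 - 4) - 2)*(-4))*(-1 + (-42 - (-(0 - 4) - 2)*(-4))) = -8*(-42 - (-1*(-4) - 2)*(-4))*(-1 + (-42 - (-1*(-4) - 2)*(-4))) = -8*(-42 - (4 - 2)*(-4))*(-1 + (-42 - (4 - 2)*(-4))) = -8*(-42 - 2*(-4))*(-1 + (-42 - 2*(-4))) = -8*(-42 - 1*(-8))*(-1 + (-42 - 1*(-8))) = -8*(-42 + 8)*(-1 + (-42 + 8)) = -(-272)*(-1 - 34) = -(-272)*(-35) = -8*1190 = -9520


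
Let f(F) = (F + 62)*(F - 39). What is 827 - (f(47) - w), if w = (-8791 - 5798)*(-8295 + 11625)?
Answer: -48581415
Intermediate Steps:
w = -48581370 (w = -14589*3330 = -48581370)
f(F) = (-39 + F)*(62 + F) (f(F) = (62 + F)*(-39 + F) = (-39 + F)*(62 + F))
827 - (f(47) - w) = 827 - ((-2418 + 47**2 + 23*47) - 1*(-48581370)) = 827 - ((-2418 + 2209 + 1081) + 48581370) = 827 - (872 + 48581370) = 827 - 1*48582242 = 827 - 48582242 = -48581415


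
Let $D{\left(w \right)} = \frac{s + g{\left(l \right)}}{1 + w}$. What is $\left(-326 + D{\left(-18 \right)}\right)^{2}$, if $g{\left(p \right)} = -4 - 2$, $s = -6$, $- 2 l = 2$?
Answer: $\frac{30580900}{289} \approx 1.0582 \cdot 10^{5}$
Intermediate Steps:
$l = -1$ ($l = \left(- \frac{1}{2}\right) 2 = -1$)
$g{\left(p \right)} = -6$ ($g{\left(p \right)} = -4 - 2 = -6$)
$D{\left(w \right)} = - \frac{12}{1 + w}$ ($D{\left(w \right)} = \frac{-6 - 6}{1 + w} = - \frac{12}{1 + w}$)
$\left(-326 + D{\left(-18 \right)}\right)^{2} = \left(-326 - \frac{12}{1 - 18}\right)^{2} = \left(-326 - \frac{12}{-17}\right)^{2} = \left(-326 - - \frac{12}{17}\right)^{2} = \left(-326 + \frac{12}{17}\right)^{2} = \left(- \frac{5530}{17}\right)^{2} = \frac{30580900}{289}$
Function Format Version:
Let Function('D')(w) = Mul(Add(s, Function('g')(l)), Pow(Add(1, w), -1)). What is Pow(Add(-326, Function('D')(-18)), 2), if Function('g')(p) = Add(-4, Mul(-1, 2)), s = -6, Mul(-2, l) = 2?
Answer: Rational(30580900, 289) ≈ 1.0582e+5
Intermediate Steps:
l = -1 (l = Mul(Rational(-1, 2), 2) = -1)
Function('g')(p) = -6 (Function('g')(p) = Add(-4, -2) = -6)
Function('D')(w) = Mul(-12, Pow(Add(1, w), -1)) (Function('D')(w) = Mul(Add(-6, -6), Pow(Add(1, w), -1)) = Mul(-12, Pow(Add(1, w), -1)))
Pow(Add(-326, Function('D')(-18)), 2) = Pow(Add(-326, Mul(-12, Pow(Add(1, -18), -1))), 2) = Pow(Add(-326, Mul(-12, Pow(-17, -1))), 2) = Pow(Add(-326, Mul(-12, Rational(-1, 17))), 2) = Pow(Add(-326, Rational(12, 17)), 2) = Pow(Rational(-5530, 17), 2) = Rational(30580900, 289)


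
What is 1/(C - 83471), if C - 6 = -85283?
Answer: -1/168748 ≈ -5.9260e-6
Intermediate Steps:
C = -85277 (C = 6 - 85283 = -85277)
1/(C - 83471) = 1/(-85277 - 83471) = 1/(-168748) = -1/168748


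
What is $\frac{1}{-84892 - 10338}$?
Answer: $- \frac{1}{95230} \approx -1.0501 \cdot 10^{-5}$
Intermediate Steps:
$\frac{1}{-84892 - 10338} = \frac{1}{-95230} = - \frac{1}{95230}$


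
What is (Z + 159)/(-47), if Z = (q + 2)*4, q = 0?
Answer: -167/47 ≈ -3.5532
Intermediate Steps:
Z = 8 (Z = (0 + 2)*4 = 2*4 = 8)
(Z + 159)/(-47) = (8 + 159)/(-47) = -1/47*167 = -167/47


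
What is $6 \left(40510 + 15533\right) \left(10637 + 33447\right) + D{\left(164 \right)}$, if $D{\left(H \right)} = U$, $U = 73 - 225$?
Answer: $14823597520$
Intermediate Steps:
$U = -152$ ($U = 73 - 225 = -152$)
$D{\left(H \right)} = -152$
$6 \left(40510 + 15533\right) \left(10637 + 33447\right) + D{\left(164 \right)} = 6 \left(40510 + 15533\right) \left(10637 + 33447\right) - 152 = 6 \cdot 56043 \cdot 44084 - 152 = 6 \cdot 2470599612 - 152 = 14823597672 - 152 = 14823597520$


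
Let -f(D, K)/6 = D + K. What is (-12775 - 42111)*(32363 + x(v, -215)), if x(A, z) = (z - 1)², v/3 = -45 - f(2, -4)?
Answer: -4337036834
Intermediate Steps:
f(D, K) = -6*D - 6*K (f(D, K) = -6*(D + K) = -6*D - 6*K)
v = -171 (v = 3*(-45 - (-6*2 - 6*(-4))) = 3*(-45 - (-12 + 24)) = 3*(-45 - 1*12) = 3*(-45 - 12) = 3*(-57) = -171)
x(A, z) = (-1 + z)²
(-12775 - 42111)*(32363 + x(v, -215)) = (-12775 - 42111)*(32363 + (-1 - 215)²) = -54886*(32363 + (-216)²) = -54886*(32363 + 46656) = -54886*79019 = -4337036834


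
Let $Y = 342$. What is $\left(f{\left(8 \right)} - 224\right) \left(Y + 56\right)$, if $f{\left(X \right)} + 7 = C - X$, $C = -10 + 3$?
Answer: $-97908$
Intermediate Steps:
$C = -7$
$f{\left(X \right)} = -14 - X$ ($f{\left(X \right)} = -7 - \left(7 + X\right) = -14 - X$)
$\left(f{\left(8 \right)} - 224\right) \left(Y + 56\right) = \left(\left(-14 - 8\right) - 224\right) \left(342 + 56\right) = \left(\left(-14 - 8\right) - 224\right) 398 = \left(-22 - 224\right) 398 = \left(-246\right) 398 = -97908$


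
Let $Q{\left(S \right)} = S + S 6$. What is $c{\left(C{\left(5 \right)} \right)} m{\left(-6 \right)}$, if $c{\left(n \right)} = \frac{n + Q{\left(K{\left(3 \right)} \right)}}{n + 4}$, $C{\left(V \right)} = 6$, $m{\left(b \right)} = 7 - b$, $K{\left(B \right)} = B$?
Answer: $\frac{351}{10} \approx 35.1$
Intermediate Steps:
$Q{\left(S \right)} = 7 S$ ($Q{\left(S \right)} = S + 6 S = 7 S$)
$c{\left(n \right)} = \frac{21 + n}{4 + n}$ ($c{\left(n \right)} = \frac{n + 7 \cdot 3}{n + 4} = \frac{n + 21}{4 + n} = \frac{21 + n}{4 + n}$)
$c{\left(C{\left(5 \right)} \right)} m{\left(-6 \right)} = \frac{21 + 6}{4 + 6} \left(7 - -6\right) = \frac{1}{10} \cdot 27 \left(7 + 6\right) = \frac{1}{10} \cdot 27 \cdot 13 = \frac{27}{10} \cdot 13 = \frac{351}{10}$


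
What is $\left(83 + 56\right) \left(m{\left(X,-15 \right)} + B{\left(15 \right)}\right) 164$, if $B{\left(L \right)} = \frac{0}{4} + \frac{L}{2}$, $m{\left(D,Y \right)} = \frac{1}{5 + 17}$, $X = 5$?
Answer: $\frac{1892068}{11} \approx 1.7201 \cdot 10^{5}$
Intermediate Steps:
$m{\left(D,Y \right)} = \frac{1}{22}$
$B{\left(L \right)} = \frac{L}{2}$ ($B{\left(L \right)} = 0 \cdot \frac{1}{4} + L \frac{1}{2} = 0 + \frac{L}{2} = \frac{L}{2}$)
$\left(83 + 56\right) \left(m{\left(X,-15 \right)} + B{\left(15 \right)}\right) 164 = \left(83 + 56\right) \left(\frac{1}{22} + \frac{1}{2} \cdot 15\right) 164 = 139 \left(\frac{1}{22} + \frac{15}{2}\right) 164 = 139 \cdot \frac{83}{11} \cdot 164 = \frac{11537}{11} \cdot 164 = \frac{1892068}{11}$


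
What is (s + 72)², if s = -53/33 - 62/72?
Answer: 758176225/156816 ≈ 4834.8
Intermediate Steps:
s = -977/396 (s = -53*1/33 - 62*1/72 = -53/33 - 31/36 = -977/396 ≈ -2.4672)
(s + 72)² = (-977/396 + 72)² = (27535/396)² = 758176225/156816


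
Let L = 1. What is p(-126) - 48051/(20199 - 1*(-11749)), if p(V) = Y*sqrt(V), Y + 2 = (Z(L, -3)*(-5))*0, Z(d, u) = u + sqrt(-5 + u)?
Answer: -48051/31948 - 6*I*sqrt(14) ≈ -1.504 - 22.45*I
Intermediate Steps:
Y = -2 (Y = -2 + ((-3 + sqrt(-5 - 3))*(-5))*0 = -2 + ((-3 + sqrt(-8))*(-5))*0 = -2 + ((-3 + 2*I*sqrt(2))*(-5))*0 = -2 + (15 - 10*I*sqrt(2))*0 = -2 + 0 = -2)
p(V) = -2*sqrt(V)
p(-126) - 48051/(20199 - 1*(-11749)) = -6*I*sqrt(14) - 48051/(20199 - 1*(-11749)) = -6*I*sqrt(14) - 48051/(20199 + 11749) = -6*I*sqrt(14) - 48051/31948 = -48051/31948 - 6*I*sqrt(14)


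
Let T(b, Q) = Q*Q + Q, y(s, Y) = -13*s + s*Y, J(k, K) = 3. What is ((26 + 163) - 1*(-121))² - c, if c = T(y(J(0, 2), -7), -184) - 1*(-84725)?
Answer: -22297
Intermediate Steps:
y(s, Y) = -13*s + Y*s
T(b, Q) = Q + Q² (T(b, Q) = Q² + Q = Q + Q²)
c = 118397 (c = -184*(1 - 184) - 1*(-84725) = -184*(-183) + 84725 = 33672 + 84725 = 118397)
((26 + 163) - 1*(-121))² - c = ((26 + 163) - 1*(-121))² - 1*118397 = (189 + 121)² - 118397 = 310² - 118397 = 96100 - 118397 = -22297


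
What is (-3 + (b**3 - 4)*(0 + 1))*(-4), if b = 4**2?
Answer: -16356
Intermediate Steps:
b = 16
(-3 + (b**3 - 4)*(0 + 1))*(-4) = (-3 + (16**3 - 4)*(0 + 1))*(-4) = (-3 + (4096 - 4)*1)*(-4) = (-3 + 4092*1)*(-4) = (-3 + 4092)*(-4) = 4089*(-4) = -16356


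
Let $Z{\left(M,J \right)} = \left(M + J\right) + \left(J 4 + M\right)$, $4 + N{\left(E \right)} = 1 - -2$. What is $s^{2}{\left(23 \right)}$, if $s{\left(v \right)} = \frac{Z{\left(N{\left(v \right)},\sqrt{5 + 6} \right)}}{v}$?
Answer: $\frac{279}{529} - \frac{20 \sqrt{11}}{529} \approx 0.40202$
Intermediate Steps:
$N{\left(E \right)} = -1$ ($N{\left(E \right)} = -4 + \left(1 - -2\right) = -4 + \left(1 + 2\right) = -4 + 3 = -1$)
$Z{\left(M,J \right)} = 2 M + 5 J$ ($Z{\left(M,J \right)} = \left(J + M\right) + \left(4 J + M\right) = \left(J + M\right) + \left(M + 4 J\right) = 2 M + 5 J$)
$s{\left(v \right)} = \frac{-2 + 5 \sqrt{11}}{v}$ ($s{\left(v \right)} = \frac{2 \left(-1\right) + 5 \sqrt{5 + 6}}{v} = \frac{-2 + 5 \sqrt{11}}{v}$)
$s^{2}{\left(23 \right)} = \left(\frac{-2 + 5 \sqrt{11}}{23}\right)^{2} = \left(- \frac{2}{23} + \frac{5 \sqrt{11}}{23}\right)^{2}$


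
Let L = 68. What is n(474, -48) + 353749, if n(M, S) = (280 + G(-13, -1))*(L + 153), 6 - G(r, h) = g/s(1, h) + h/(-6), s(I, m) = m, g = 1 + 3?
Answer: 2506813/6 ≈ 4.1780e+5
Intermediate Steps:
g = 4
G(r, h) = 6 - 4/h + h/6 (G(r, h) = 6 - (4/h + h/(-6)) = 6 - (4/h + h*(-⅙)) = 6 - (4/h - h/6) = 6 + (-4/h + h/6) = 6 - 4/h + h/6)
n(M, S) = 384319/6 (n(M, S) = (280 + (6 - 4/(-1) + (⅙)*(-1)))*(68 + 153) = (280 + (6 - 4*(-1) - ⅙))*221 = (280 + (6 + 4 - ⅙))*221 = (280 + 59/6)*221 = (1739/6)*221 = 384319/6)
n(474, -48) + 353749 = 384319/6 + 353749 = 2506813/6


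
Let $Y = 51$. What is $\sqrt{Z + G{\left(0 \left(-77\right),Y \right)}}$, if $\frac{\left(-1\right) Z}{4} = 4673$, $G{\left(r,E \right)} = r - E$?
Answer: $i \sqrt{18743} \approx 136.91 i$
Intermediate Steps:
$Z = -18692$ ($Z = \left(-4\right) 4673 = -18692$)
$\sqrt{Z + G{\left(0 \left(-77\right),Y \right)}} = \sqrt{-18692 + \left(0 \left(-77\right) - 51\right)} = \sqrt{-18692 + \left(0 - 51\right)} = \sqrt{-18692 - 51} = \sqrt{-18743} = i \sqrt{18743}$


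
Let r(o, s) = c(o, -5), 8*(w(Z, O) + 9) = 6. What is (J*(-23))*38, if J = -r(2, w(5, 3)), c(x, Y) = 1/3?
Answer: 874/3 ≈ 291.33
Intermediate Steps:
w(Z, O) = -33/4 (w(Z, O) = -9 + (⅛)*6 = -9 + ¾ = -33/4)
c(x, Y) = ⅓
r(o, s) = ⅓
J = -⅓ (J = -1*⅓ = -⅓ ≈ -0.33333)
(J*(-23))*38 = -⅓*(-23)*38 = (23/3)*38 = 874/3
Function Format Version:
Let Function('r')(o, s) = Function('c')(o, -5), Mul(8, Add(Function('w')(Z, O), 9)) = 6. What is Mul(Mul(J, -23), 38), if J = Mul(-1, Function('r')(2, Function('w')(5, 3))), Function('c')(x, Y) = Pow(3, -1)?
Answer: Rational(874, 3) ≈ 291.33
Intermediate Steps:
Function('w')(Z, O) = Rational(-33, 4) (Function('w')(Z, O) = Add(-9, Mul(Rational(1, 8), 6)) = Add(-9, Rational(3, 4)) = Rational(-33, 4))
Function('c')(x, Y) = Rational(1, 3)
Function('r')(o, s) = Rational(1, 3)
J = Rational(-1, 3) (J = Mul(-1, Rational(1, 3)) = Rational(-1, 3) ≈ -0.33333)
Mul(Mul(J, -23), 38) = Mul(Mul(Rational(-1, 3), -23), 38) = Mul(Rational(23, 3), 38) = Rational(874, 3)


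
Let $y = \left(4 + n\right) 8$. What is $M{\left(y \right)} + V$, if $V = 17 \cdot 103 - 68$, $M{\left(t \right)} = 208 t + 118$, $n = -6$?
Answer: $-1527$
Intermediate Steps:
$y = -16$ ($y = \left(4 - 6\right) 8 = \left(-2\right) 8 = -16$)
$M{\left(t \right)} = 118 + 208 t$
$V = 1683$ ($V = 1751 - 68 = 1683$)
$M{\left(y \right)} + V = \left(118 + 208 \left(-16\right)\right) + 1683 = \left(118 - 3328\right) + 1683 = -3210 + 1683 = -1527$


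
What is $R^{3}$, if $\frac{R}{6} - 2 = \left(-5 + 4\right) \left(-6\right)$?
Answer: $110592$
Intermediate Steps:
$R = 48$ ($R = 12 + 6 \left(-5 + 4\right) \left(-6\right) = 12 + 6 \left(\left(-1\right) \left(-6\right)\right) = 12 + 6 \cdot 6 = 12 + 36 = 48$)
$R^{3} = 48^{3} = 110592$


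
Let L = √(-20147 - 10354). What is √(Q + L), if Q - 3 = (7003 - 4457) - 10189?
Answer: √(-7640 + 3*I*√3389) ≈ 0.999 + 87.413*I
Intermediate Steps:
L = 3*I*√3389 (L = √(-30501) = 3*I*√3389 ≈ 174.65*I)
Q = -7640 (Q = 3 + ((7003 - 4457) - 10189) = 3 + (2546 - 10189) = 3 - 7643 = -7640)
√(Q + L) = √(-7640 + 3*I*√3389)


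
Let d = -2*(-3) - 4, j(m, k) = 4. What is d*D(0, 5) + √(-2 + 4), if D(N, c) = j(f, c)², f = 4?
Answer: 32 + √2 ≈ 33.414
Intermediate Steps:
d = 2 (d = 6 - 4 = 2)
D(N, c) = 16 (D(N, c) = 4² = 16)
d*D(0, 5) + √(-2 + 4) = 2*16 + √(-2 + 4) = 32 + √2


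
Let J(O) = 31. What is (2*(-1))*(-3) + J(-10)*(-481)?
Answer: -14905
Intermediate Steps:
(2*(-1))*(-3) + J(-10)*(-481) = (2*(-1))*(-3) + 31*(-481) = -2*(-3) - 14911 = 6 - 14911 = -14905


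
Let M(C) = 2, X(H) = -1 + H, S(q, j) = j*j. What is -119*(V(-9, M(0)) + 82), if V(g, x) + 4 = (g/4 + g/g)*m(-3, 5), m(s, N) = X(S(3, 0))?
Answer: -37723/4 ≈ -9430.8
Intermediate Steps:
S(q, j) = j**2
m(s, N) = -1 (m(s, N) = -1 + 0**2 = -1 + 0 = -1)
V(g, x) = -5 - g/4 (V(g, x) = -4 + (g/4 + g/g)*(-1) = -4 + (g*(1/4) + 1)*(-1) = -4 + (g/4 + 1)*(-1) = -4 + (1 + g/4)*(-1) = -4 + (-1 - g/4) = -5 - g/4)
-119*(V(-9, M(0)) + 82) = -119*((-5 - 1/4*(-9)) + 82) = -119*((-5 + 9/4) + 82) = -119*(-11/4 + 82) = -119*317/4 = -37723/4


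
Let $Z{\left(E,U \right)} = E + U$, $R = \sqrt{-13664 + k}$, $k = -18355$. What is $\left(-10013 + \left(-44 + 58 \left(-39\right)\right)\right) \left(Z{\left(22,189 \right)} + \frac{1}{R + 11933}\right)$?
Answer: $\frac{12319 \left(- 211 \sqrt{32019} + 2517864 i\right)}{\sqrt{32019} - 11933 i} \approx -2.5993 \cdot 10^{6} + 0.015488 i$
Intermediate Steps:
$R = i \sqrt{32019}$ ($R = \sqrt{-13664 - 18355} = \sqrt{-32019} = i \sqrt{32019} \approx 178.94 i$)
$\left(-10013 + \left(-44 + 58 \left(-39\right)\right)\right) \left(Z{\left(22,189 \right)} + \frac{1}{R + 11933}\right) = \left(-10013 + \left(-44 + 58 \left(-39\right)\right)\right) \left(\left(22 + 189\right) + \frac{1}{i \sqrt{32019} + 11933}\right) = \left(-10013 - 2306\right) \left(211 + \frac{1}{11933 + i \sqrt{32019}}\right) = - 12319 \left(211 + \frac{1}{11933 + i \sqrt{32019}}\right) = -2599309 - \frac{12319}{11933 + i \sqrt{32019}}$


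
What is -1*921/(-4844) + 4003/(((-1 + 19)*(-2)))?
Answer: -1209836/10899 ≈ -111.00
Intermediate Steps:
-1*921/(-4844) + 4003/(((-1 + 19)*(-2))) = -921*(-1/4844) + 4003/((18*(-2))) = 921/4844 + 4003/(-36) = 921/4844 + 4003*(-1/36) = 921/4844 - 4003/36 = -1209836/10899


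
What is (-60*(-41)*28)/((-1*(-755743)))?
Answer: 68880/755743 ≈ 0.091142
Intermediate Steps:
(-60*(-41)*28)/((-1*(-755743))) = (2460*28)/755743 = 68880*(1/755743) = 68880/755743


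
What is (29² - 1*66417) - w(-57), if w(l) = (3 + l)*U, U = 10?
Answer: -65036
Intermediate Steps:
w(l) = 30 + 10*l (w(l) = (3 + l)*10 = 30 + 10*l)
(29² - 1*66417) - w(-57) = (29² - 1*66417) - (30 + 10*(-57)) = (841 - 66417) - (30 - 570) = -65576 - 1*(-540) = -65576 + 540 = -65036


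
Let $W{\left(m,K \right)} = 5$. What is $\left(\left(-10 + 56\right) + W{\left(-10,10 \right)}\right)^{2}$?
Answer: $2601$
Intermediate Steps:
$\left(\left(-10 + 56\right) + W{\left(-10,10 \right)}\right)^{2} = \left(\left(-10 + 56\right) + 5\right)^{2} = \left(46 + 5\right)^{2} = 51^{2} = 2601$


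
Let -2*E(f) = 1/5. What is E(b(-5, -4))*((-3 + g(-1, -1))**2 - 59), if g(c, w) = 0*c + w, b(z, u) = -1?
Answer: 43/10 ≈ 4.3000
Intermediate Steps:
E(f) = -1/10 (E(f) = -1/2/5 = -1/2*1/5 = -1/10)
g(c, w) = w (g(c, w) = 0 + w = w)
E(b(-5, -4))*((-3 + g(-1, -1))**2 - 59) = -((-3 - 1)**2 - 59)/10 = -((-4)**2 - 59)/10 = -(16 - 59)/10 = -1/10*(-43) = 43/10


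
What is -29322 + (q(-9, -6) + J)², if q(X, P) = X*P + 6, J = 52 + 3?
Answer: -16097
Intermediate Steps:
J = 55
q(X, P) = 6 + P*X (q(X, P) = P*X + 6 = 6 + P*X)
-29322 + (q(-9, -6) + J)² = -29322 + ((6 - 6*(-9)) + 55)² = -29322 + ((6 + 54) + 55)² = -29322 + (60 + 55)² = -29322 + 115² = -29322 + 13225 = -16097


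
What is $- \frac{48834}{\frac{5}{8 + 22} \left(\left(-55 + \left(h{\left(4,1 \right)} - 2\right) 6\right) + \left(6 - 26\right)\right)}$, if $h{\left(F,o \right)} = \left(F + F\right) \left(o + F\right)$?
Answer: $- \frac{32556}{17} \approx -1915.1$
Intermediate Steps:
$h{\left(F,o \right)} = 2 F \left(F + o\right)$
$- \frac{48834}{\frac{5}{8 + 22} \left(\left(-55 + \left(h{\left(4,1 \right)} - 2\right) 6\right) + \left(6 - 26\right)\right)} = - \frac{48834}{\frac{5}{8 + 22} \left(\left(-55 + \left(2 \cdot 4 \left(4 + 1\right) - 2\right) 6\right) + \left(6 - 26\right)\right)} = - \frac{48834}{\frac{5}{30} \left(\left(-55 + \left(2 \cdot 4 \cdot 5 - 2\right) 6\right) + \left(6 - 26\right)\right)} = - \frac{48834}{5 \cdot \frac{1}{30} \left(\left(-55 + \left(40 - 2\right) 6\right) - 20\right)} = - \frac{48834}{\frac{1}{6} \left(\left(-55 + 38 \cdot 6\right) - 20\right)} = - \frac{48834}{\frac{1}{6} \left(\left(-55 + 228\right) - 20\right)} = - \frac{48834}{\frac{1}{6} \left(173 - 20\right)} = - \frac{48834}{\frac{1}{6} \cdot 153} = - \frac{48834}{\frac{51}{2}} = \left(-48834\right) \frac{2}{51} = - \frac{32556}{17}$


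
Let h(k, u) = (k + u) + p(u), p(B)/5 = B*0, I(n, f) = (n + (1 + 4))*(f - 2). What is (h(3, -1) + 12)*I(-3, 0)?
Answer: -56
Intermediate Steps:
I(n, f) = (-2 + f)*(5 + n) (I(n, f) = (n + 5)*(-2 + f) = (5 + n)*(-2 + f) = (-2 + f)*(5 + n))
p(B) = 0 (p(B) = 5*(B*0) = 5*0 = 0)
h(k, u) = k + u (h(k, u) = (k + u) + 0 = k + u)
(h(3, -1) + 12)*I(-3, 0) = ((3 - 1) + 12)*(-10 - 2*(-3) + 5*0 + 0*(-3)) = (2 + 12)*(-10 + 6 + 0 + 0) = 14*(-4) = -56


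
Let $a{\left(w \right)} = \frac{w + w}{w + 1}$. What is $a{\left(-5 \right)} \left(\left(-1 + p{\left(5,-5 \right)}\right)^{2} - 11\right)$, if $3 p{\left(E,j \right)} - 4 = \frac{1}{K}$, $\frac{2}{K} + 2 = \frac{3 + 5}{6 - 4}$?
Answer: $- \frac{475}{18} \approx -26.389$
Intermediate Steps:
$K = 1$ ($K = \frac{2}{-2 + \frac{3 + 5}{6 - 4}} = \frac{2}{-2 + \frac{8}{2}} = \frac{2}{-2 + 8 \cdot \frac{1}{2}} = \frac{2}{-2 + 4} = \frac{2}{2} = 2 \cdot \frac{1}{2} = 1$)
$p{\left(E,j \right)} = \frac{5}{3}$ ($p{\left(E,j \right)} = \frac{4}{3} + \frac{1}{3 \cdot 1} = \frac{4}{3} + \frac{1}{3} \cdot 1 = \frac{4}{3} + \frac{1}{3} = \frac{5}{3}$)
$a{\left(w \right)} = \frac{2 w}{1 + w}$
$a{\left(-5 \right)} \left(\left(-1 + p{\left(5,-5 \right)}\right)^{2} - 11\right) = 2 \left(-5\right) \frac{1}{1 - 5} \left(\left(-1 + \frac{5}{3}\right)^{2} - 11\right) = 2 \left(-5\right) \frac{1}{-4} \left(\left(\frac{2}{3}\right)^{2} - 11\right) = 2 \left(-5\right) \left(- \frac{1}{4}\right) \left(\frac{4}{9} - 11\right) = \frac{5}{2} \left(- \frac{95}{9}\right) = - \frac{475}{18}$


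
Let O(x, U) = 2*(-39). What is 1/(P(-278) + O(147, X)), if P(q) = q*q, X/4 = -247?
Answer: 1/77206 ≈ 1.2952e-5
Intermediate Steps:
X = -988 (X = 4*(-247) = -988)
O(x, U) = -78
P(q) = q²
1/(P(-278) + O(147, X)) = 1/((-278)² - 78) = 1/(77284 - 78) = 1/77206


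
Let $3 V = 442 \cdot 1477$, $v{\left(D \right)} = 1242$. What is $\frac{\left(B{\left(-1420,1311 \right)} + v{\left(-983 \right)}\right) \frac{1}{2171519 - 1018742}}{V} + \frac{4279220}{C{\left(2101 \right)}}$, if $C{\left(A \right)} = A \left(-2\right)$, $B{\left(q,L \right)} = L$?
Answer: $- \frac{48794261204079437}{47913751941146} \approx -1018.4$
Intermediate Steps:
$C{\left(A \right)} = - 2 A$
$V = \frac{652834}{3}$ ($V = \frac{442 \cdot 1477}{3} = \frac{1}{3} \cdot 652834 = \frac{652834}{3} \approx 2.1761 \cdot 10^{5}$)
$\frac{\left(B{\left(-1420,1311 \right)} + v{\left(-983 \right)}\right) \frac{1}{2171519 - 1018742}}{V} + \frac{4279220}{C{\left(2101 \right)}} = \frac{\left(1311 + 1242\right) \frac{1}{2171519 - 1018742}}{\frac{652834}{3}} + \frac{4279220}{\left(-2\right) 2101} = \frac{2553}{1152777} \cdot \frac{3}{652834} + \frac{4279220}{-4202} = 2553 \cdot \frac{1}{1152777} \cdot \frac{3}{652834} + 4279220 \left(- \frac{1}{4202}\right) = \frac{851}{384259} \cdot \frac{3}{652834} - \frac{194510}{191} = \frac{2553}{250857340006} - \frac{194510}{191} = - \frac{48794261204079437}{47913751941146}$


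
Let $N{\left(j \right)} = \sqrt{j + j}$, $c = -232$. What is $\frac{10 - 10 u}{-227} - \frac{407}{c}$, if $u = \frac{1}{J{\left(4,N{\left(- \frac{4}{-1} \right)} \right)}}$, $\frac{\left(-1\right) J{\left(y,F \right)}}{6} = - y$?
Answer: $\frac{270497}{157992} \approx 1.7121$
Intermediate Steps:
$N{\left(j \right)} = \sqrt{2} \sqrt{j}$ ($N{\left(j \right)} = \sqrt{2 j} = \sqrt{2} \sqrt{j}$)
$J{\left(y,F \right)} = 6 y$ ($J{\left(y,F \right)} = - 6 \left(- y\right) = 6 y$)
$u = \frac{1}{24}$ ($u = \frac{1}{6 \cdot 4} = \frac{1}{24} \approx 0.041667$)
$\frac{10 - 10 u}{-227} - \frac{407}{c} = \frac{10 - \frac{5}{12}}{-227} - \frac{407}{-232} = \left(10 - \frac{5}{12}\right) \left(- \frac{1}{227}\right) - - \frac{407}{232} = \frac{115}{12} \left(- \frac{1}{227}\right) + \frac{407}{232} = - \frac{115}{2724} + \frac{407}{232} = \frac{270497}{157992}$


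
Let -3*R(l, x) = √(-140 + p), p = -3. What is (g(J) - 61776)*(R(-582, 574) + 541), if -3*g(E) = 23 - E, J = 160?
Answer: -100188331/3 + 185191*I*√143/9 ≈ -3.3396e+7 + 2.4606e+5*I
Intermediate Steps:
R(l, x) = -I*√143/3 (R(l, x) = -√(-140 - 3)/3 = -I*√143/3)
g(E) = -23/3 + E/3 (g(E) = -(23 - E)/3 = -23/3 + E/3)
(g(J) - 61776)*(R(-582, 574) + 541) = ((-23/3 + (⅓)*160) - 61776)*(-I*√143/3 + 541) = ((-23/3 + 160/3) - 61776)*(541 - I*√143/3) = (137/3 - 61776)*(541 - I*√143/3) = -185191*(541 - I*√143/3)/3 = -100188331/3 + 185191*I*√143/9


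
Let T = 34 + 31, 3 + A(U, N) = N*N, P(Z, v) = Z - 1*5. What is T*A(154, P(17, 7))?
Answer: 9165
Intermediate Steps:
P(Z, v) = -5 + Z (P(Z, v) = Z - 5 = -5 + Z)
A(U, N) = -3 + N² (A(U, N) = -3 + N*N = -3 + N²)
T = 65
T*A(154, P(17, 7)) = 65*(-3 + (-5 + 17)²) = 65*(-3 + 12²) = 65*(-3 + 144) = 65*141 = 9165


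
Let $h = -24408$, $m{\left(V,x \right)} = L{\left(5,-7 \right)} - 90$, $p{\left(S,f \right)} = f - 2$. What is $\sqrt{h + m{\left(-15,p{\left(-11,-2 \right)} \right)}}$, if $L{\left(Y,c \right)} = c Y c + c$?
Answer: $2 i \sqrt{6065} \approx 155.76 i$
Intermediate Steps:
$L{\left(Y,c \right)} = c + Y c^{2}$ ($L{\left(Y,c \right)} = Y c c + c = Y c^{2} + c = c + Y c^{2}$)
$p{\left(S,f \right)} = -2 + f$
$m{\left(V,x \right)} = 148$ ($m{\left(V,x \right)} = - 7 \left(1 + 5 \left(-7\right)\right) - 90 = - 7 \left(1 - 35\right) - 90 = \left(-7\right) \left(-34\right) - 90 = 238 - 90 = 148$)
$\sqrt{h + m{\left(-15,p{\left(-11,-2 \right)} \right)}} = \sqrt{-24408 + 148} = \sqrt{-24260} = 2 i \sqrt{6065}$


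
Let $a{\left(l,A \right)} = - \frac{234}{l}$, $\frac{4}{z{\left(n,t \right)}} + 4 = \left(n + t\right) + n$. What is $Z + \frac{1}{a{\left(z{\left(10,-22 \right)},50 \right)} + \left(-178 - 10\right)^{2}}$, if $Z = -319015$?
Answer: $- \frac{11387240424}{35695} \approx -3.1902 \cdot 10^{5}$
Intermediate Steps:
$z{\left(n,t \right)} = \frac{4}{-4 + t + 2 n}$ ($z{\left(n,t \right)} = \frac{4}{-4 + \left(\left(n + t\right) + n\right)} = \frac{4}{-4 + \left(t + 2 n\right)} = \frac{4}{-4 + t + 2 n}$)
$Z + \frac{1}{a{\left(z{\left(10,-22 \right)},50 \right)} + \left(-178 - 10\right)^{2}} = -319015 + \frac{1}{- \frac{234}{4 \frac{1}{-4 - 22 + 2 \cdot 10}} + \left(-178 - 10\right)^{2}} = -319015 + \frac{1}{- \frac{234}{4 \frac{1}{-4 - 22 + 20}} + \left(-188\right)^{2}} = -319015 + \frac{1}{- \frac{234}{4 \frac{1}{-6}} + 35344} = -319015 + \frac{1}{- \frac{234}{4 \left(- \frac{1}{6}\right)} + 35344} = -319015 + \frac{1}{- \frac{234}{- \frac{2}{3}} + 35344} = -319015 + \frac{1}{\left(-234\right) \left(- \frac{3}{2}\right) + 35344} = -319015 + \frac{1}{351 + 35344} = -319015 + \frac{1}{35695} = - \frac{11387240424}{35695}$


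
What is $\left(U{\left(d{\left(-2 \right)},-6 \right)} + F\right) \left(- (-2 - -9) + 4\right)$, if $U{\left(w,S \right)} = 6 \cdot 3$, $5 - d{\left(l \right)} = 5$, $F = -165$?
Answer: $441$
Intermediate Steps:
$d{\left(l \right)} = 0$ ($d{\left(l \right)} = 5 - 5 = 0$)
$U{\left(w,S \right)} = 18$
$\left(U{\left(d{\left(-2 \right)},-6 \right)} + F\right) \left(- (-2 - -9) + 4\right) = \left(18 - 165\right) \left(- (-2 - -9) + 4\right) = - 147 \left(- (-2 + 9) + 4\right) = - 147 \left(\left(-1\right) 7 + 4\right) = - 147 \left(-7 + 4\right) = \left(-147\right) \left(-3\right) = 441$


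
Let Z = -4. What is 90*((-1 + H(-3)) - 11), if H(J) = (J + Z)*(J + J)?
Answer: 2700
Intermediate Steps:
H(J) = 2*J*(-4 + J) (H(J) = (J - 4)*(J + J) = (-4 + J)*(2*J) = 2*J*(-4 + J))
90*((-1 + H(-3)) - 11) = 90*((-1 + 2*(-3)*(-4 - 3)) - 11) = 90*((-1 + 2*(-3)*(-7)) - 11) = 90*((-1 + 42) - 11) = 90*(41 - 11) = 90*30 = 2700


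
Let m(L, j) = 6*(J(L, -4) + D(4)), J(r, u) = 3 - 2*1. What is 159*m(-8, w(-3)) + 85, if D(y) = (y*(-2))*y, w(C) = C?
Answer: -29489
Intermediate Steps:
D(y) = -2*y**2 (D(y) = (-2*y)*y = -2*y**2)
J(r, u) = 1 (J(r, u) = 3 - 2 = 1)
m(L, j) = -186 (m(L, j) = 6*(1 - 2*4**2) = 6*(1 - 2*16) = 6*(1 - 32) = 6*(-31) = -186)
159*m(-8, w(-3)) + 85 = 159*(-186) + 85 = -29574 + 85 = -29489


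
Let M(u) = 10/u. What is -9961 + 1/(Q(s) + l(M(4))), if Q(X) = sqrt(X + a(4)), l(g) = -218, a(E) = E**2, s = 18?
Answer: -236524054/23745 - sqrt(34)/47490 ≈ -9961.0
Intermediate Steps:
Q(X) = sqrt(16 + X) (Q(X) = sqrt(X + 4**2) = sqrt(X + 16) = sqrt(16 + X))
-9961 + 1/(Q(s) + l(M(4))) = -9961 + 1/(sqrt(16 + 18) - 218) = -9961 + 1/(sqrt(34) - 218) = -9961 + 1/(-218 + sqrt(34))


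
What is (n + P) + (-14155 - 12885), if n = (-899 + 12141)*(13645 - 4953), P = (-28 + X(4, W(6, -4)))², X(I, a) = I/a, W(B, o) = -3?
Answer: 879203560/9 ≈ 9.7689e+7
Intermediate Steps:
P = 7744/9 (P = (-28 + 4/(-3))² = (-28 + 4*(-⅓))² = (-28 - 4/3)² = (-88/3)² = 7744/9 ≈ 860.44)
n = 97715464 (n = 11242*8692 = 97715464)
(n + P) + (-14155 - 12885) = (97715464 + 7744/9) + (-14155 - 12885) = 879446920/9 - 27040 = 879203560/9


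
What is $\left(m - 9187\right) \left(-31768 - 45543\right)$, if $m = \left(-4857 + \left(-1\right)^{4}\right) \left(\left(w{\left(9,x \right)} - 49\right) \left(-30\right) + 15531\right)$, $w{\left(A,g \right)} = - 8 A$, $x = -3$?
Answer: $7194175336933$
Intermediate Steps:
$m = -93045816$ ($m = \left(-4857 + \left(-1\right)^{4}\right) \left(\left(\left(-8\right) 9 - 49\right) \left(-30\right) + 15531\right) = \left(-4857 + 1\right) \left(\left(-72 - 49\right) \left(-30\right) + 15531\right) = - 4856 \left(\left(-121\right) \left(-30\right) + 15531\right) = - 4856 \left(3630 + 15531\right) = \left(-4856\right) 19161 = -93045816$)
$\left(m - 9187\right) \left(-31768 - 45543\right) = \left(-93045816 - 9187\right) \left(-31768 - 45543\right) = \left(-93055003\right) \left(-77311\right) = 7194175336933$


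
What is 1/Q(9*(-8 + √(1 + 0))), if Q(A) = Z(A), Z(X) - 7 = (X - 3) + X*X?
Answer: 1/3910 ≈ 0.00025575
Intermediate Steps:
Z(X) = 4 + X + X² (Z(X) = 7 + ((X - 3) + X*X) = 7 + ((-3 + X) + X²) = 7 + (-3 + X + X²) = 4 + X + X²)
Q(A) = 4 + A + A²
1/Q(9*(-8 + √(1 + 0))) = 1/(4 + 9*(-8 + √(1 + 0)) + (9*(-8 + √(1 + 0)))²) = 1/(4 + 9*(-8 + √1) + (9*(-8 + √1))²) = 1/(4 + 9*(-8 + 1) + (9*(-8 + 1))²) = 1/(4 + 9*(-7) + (9*(-7))²) = 1/(4 - 63 + (-63)²) = 1/(4 - 63 + 3969) = 1/3910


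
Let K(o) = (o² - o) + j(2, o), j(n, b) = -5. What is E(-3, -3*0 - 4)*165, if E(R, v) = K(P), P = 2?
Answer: -495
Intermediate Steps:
K(o) = -5 + o² - o (K(o) = (o² - o) - 5 = -5 + o² - o)
E(R, v) = -3 (E(R, v) = -5 + 2² - 1*2 = -5 + 4 - 2 = -3)
E(-3, -3*0 - 4)*165 = -3*165 = -495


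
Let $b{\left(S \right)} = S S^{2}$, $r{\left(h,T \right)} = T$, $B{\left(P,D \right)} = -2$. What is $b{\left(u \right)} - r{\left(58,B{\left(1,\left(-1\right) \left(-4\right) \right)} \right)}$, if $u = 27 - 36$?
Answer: $-727$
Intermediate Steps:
$u = -9$ ($u = 27 - 36 = -9$)
$b{\left(S \right)} = S^{3}$
$b{\left(u \right)} - r{\left(58,B{\left(1,\left(-1\right) \left(-4\right) \right)} \right)} = \left(-9\right)^{3} - -2 = -729 + 2 = -727$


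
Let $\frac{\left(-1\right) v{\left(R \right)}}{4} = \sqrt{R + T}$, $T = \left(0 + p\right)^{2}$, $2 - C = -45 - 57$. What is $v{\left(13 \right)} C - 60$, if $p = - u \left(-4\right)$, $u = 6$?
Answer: $-60 - 416 \sqrt{589} \approx -10156.0$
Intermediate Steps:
$C = 104$ ($C = 2 - \left(-45 - 57\right) = 2 - -102 = 2 + 102 = 104$)
$p = 24$ ($p = \left(-1\right) 6 \left(-4\right) = \left(-6\right) \left(-4\right) = 24$)
$T = 576$ ($T = \left(0 + 24\right)^{2} = 24^{2} = 576$)
$v{\left(R \right)} = - 4 \sqrt{576 + R}$ ($v{\left(R \right)} = - 4 \sqrt{R + 576} = - 4 \sqrt{576 + R}$)
$v{\left(13 \right)} C - 60 = - 4 \sqrt{576 + 13} \cdot 104 - 60 = - 4 \sqrt{589} \cdot 104 - 60 = - 416 \sqrt{589} - 60 = -60 - 416 \sqrt{589}$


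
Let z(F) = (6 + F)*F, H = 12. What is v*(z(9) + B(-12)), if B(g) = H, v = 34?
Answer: 4998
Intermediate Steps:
B(g) = 12
z(F) = F*(6 + F)
v*(z(9) + B(-12)) = 34*(9*(6 + 9) + 12) = 34*(9*15 + 12) = 34*(135 + 12) = 34*147 = 4998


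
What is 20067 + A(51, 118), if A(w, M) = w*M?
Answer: 26085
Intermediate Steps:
A(w, M) = M*w
20067 + A(51, 118) = 20067 + 118*51 = 20067 + 6018 = 26085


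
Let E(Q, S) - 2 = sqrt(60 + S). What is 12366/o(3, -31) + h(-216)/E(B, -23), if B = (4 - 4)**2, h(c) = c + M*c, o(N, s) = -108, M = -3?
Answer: -3095/22 + 144*sqrt(37)/11 ≈ -61.053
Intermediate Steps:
h(c) = -2*c (h(c) = c - 3*c = -2*c)
B = 0 (B = 0**2 = 0)
E(Q, S) = 2 + sqrt(60 + S)
12366/o(3, -31) + h(-216)/E(B, -23) = 12366/(-108) + (-2*(-216))/(2 + sqrt(60 - 23)) = 12366*(-1/108) + 432/(2 + sqrt(37)) = -229/2 + 432/(2 + sqrt(37))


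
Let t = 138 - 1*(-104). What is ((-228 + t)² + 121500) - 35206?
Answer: 86490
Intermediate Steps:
t = 242 (t = 138 + 104 = 242)
((-228 + t)² + 121500) - 35206 = ((-228 + 242)² + 121500) - 35206 = (14² + 121500) - 35206 = (196 + 121500) - 35206 = 121696 - 35206 = 86490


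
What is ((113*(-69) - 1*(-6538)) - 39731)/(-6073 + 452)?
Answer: 40990/5621 ≈ 7.2923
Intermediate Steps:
((113*(-69) - 1*(-6538)) - 39731)/(-6073 + 452) = ((-7797 + 6538) - 39731)/(-5621) = (-1259 - 39731)*(-1/5621) = -40990*(-1/5621) = 40990/5621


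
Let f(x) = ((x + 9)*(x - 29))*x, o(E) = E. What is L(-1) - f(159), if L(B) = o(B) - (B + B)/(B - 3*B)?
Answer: -3472560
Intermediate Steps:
L(B) = 1 + B (L(B) = B - (B + B)/(B - 3*B) = B - 2*B/((-2*B)) = B - 2*B*(-1/(2*B)) = B - 1*(-1) = B + 1 = 1 + B)
f(x) = x*(-29 + x)*(9 + x) (f(x) = ((9 + x)*(-29 + x))*x = ((-29 + x)*(9 + x))*x = x*(-29 + x)*(9 + x))
L(-1) - f(159) = (1 - 1) - 159*(-261 + 159² - 20*159) = 0 - 159*(-261 + 25281 - 3180) = 0 - 159*21840 = 0 - 1*3472560 = 0 - 3472560 = -3472560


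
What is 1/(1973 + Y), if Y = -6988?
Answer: -1/5015 ≈ -0.00019940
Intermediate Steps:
1/(1973 + Y) = 1/(1973 - 6988) = 1/(-5015) = -1/5015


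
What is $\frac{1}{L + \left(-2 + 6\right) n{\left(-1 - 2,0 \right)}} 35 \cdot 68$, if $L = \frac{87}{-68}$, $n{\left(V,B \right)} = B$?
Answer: $- \frac{161840}{87} \approx -1860.2$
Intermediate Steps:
$L = - \frac{87}{68}$ ($L = 87 \left(- \frac{1}{68}\right) = - \frac{87}{68} \approx -1.2794$)
$\frac{1}{L + \left(-2 + 6\right) n{\left(-1 - 2,0 \right)}} 35 \cdot 68 = \frac{1}{- \frac{87}{68} + \left(-2 + 6\right) 0} \cdot 35 \cdot 68 = \frac{1}{- \frac{87}{68} + 4 \cdot 0} \cdot 35 \cdot 68 = \frac{1}{- \frac{87}{68} + 0} \cdot 35 \cdot 68 = \frac{1}{- \frac{87}{68}} \cdot 35 \cdot 68 = \left(- \frac{68}{87}\right) 35 \cdot 68 = \left(- \frac{2380}{87}\right) 68 = - \frac{161840}{87}$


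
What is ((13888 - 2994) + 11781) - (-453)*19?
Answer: 31282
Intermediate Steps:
((13888 - 2994) + 11781) - (-453)*19 = (10894 + 11781) - 1*(-8607) = 22675 + 8607 = 31282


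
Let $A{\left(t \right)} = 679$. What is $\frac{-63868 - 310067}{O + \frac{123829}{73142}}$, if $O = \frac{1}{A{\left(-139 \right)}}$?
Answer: $- \frac{6190296736610}{28051011} \approx -2.2068 \cdot 10^{5}$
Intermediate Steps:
$O = \frac{1}{679} \approx 0.0014728$
$\frac{-63868 - 310067}{O + \frac{123829}{73142}} = \frac{-63868 - 310067}{\frac{1}{679} + \frac{123829}{73142}} = - \frac{373935}{\frac{1}{679} + 123829 \cdot \frac{1}{73142}} = - \frac{373935}{\frac{1}{679} + \frac{123829}{73142}} = - \frac{373935}{\frac{84153033}{49663418}} = \left(-373935\right) \frac{49663418}{84153033} = - \frac{6190296736610}{28051011}$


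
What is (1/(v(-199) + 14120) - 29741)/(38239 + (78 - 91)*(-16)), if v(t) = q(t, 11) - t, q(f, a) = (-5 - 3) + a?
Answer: -425950601/550637934 ≈ -0.77356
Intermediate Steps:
q(f, a) = -8 + a
v(t) = 3 - t (v(t) = (-8 + 11) - t = 3 - t)
(1/(v(-199) + 14120) - 29741)/(38239 + (78 - 91)*(-16)) = (1/((3 - 1*(-199)) + 14120) - 29741)/(38239 + (78 - 91)*(-16)) = (1/((3 + 199) + 14120) - 29741)/(38239 - 13*(-16)) = (1/(202 + 14120) - 29741)/(38239 + 208) = (1/14322 - 29741)/38447 = (1/14322 - 29741)*(1/38447) = -425950601/14322*1/38447 = -425950601/550637934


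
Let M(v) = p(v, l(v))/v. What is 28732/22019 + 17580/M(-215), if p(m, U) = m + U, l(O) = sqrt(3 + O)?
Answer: 5964918434128/340832101 + 2519800*I*sqrt(53)/15479 ≈ 17501.0 + 1185.1*I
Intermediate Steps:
p(m, U) = U + m
M(v) = (v + sqrt(3 + v))/v (M(v) = (sqrt(3 + v) + v)/v = (v + sqrt(3 + v))/v)
28732/22019 + 17580/M(-215) = 28732/22019 + 17580/(((-215 + sqrt(3 - 215))/(-215))) = 28732*(1/22019) + 17580/((-(-215 + sqrt(-212))/215)) = 28732/22019 + 17580/((-(-215 + 2*I*sqrt(53))/215)) = 28732/22019 + 17580/(1 - 2*I*sqrt(53)/215)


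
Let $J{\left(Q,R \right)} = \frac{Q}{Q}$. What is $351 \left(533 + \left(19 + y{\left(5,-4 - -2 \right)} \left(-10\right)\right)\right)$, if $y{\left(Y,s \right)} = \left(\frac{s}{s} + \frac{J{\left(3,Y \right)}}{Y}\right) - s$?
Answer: $182520$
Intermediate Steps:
$J{\left(Q,R \right)} = 1$
$y{\left(Y,s \right)} = 1 + \frac{1}{Y} - s$ ($y{\left(Y,s \right)} = \left(\frac{s}{s} + 1 \frac{1}{Y}\right) - s = \left(1 + \frac{1}{Y}\right) - s = 1 + \frac{1}{Y} - s$)
$351 \left(533 + \left(19 + y{\left(5,-4 - -2 \right)} \left(-10\right)\right)\right) = 351 \left(533 + \left(19 + \left(1 + \frac{1}{5} - \left(-4 - -2\right)\right) \left(-10\right)\right)\right) = 351 \left(533 + \left(19 + \left(1 + \frac{1}{5} - \left(-4 + 2\right)\right) \left(-10\right)\right)\right) = 351 \left(533 + \left(19 + \left(1 + \frac{1}{5} - -2\right) \left(-10\right)\right)\right) = 351 \left(533 + \left(19 + \left(1 + \frac{1}{5} + 2\right) \left(-10\right)\right)\right) = 351 \left(533 + \left(19 + \frac{16}{5} \left(-10\right)\right)\right) = 351 \left(533 + \left(19 - 32\right)\right) = 351 \left(533 - 13\right) = 351 \cdot 520 = 182520$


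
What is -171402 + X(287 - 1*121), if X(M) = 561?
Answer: -170841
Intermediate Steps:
-171402 + X(287 - 1*121) = -171402 + 561 = -170841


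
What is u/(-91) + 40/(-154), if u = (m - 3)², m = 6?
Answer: -359/1001 ≈ -0.35864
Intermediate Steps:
u = 9 (u = (6 - 3)² = 3² = 9)
u/(-91) + 40/(-154) = 9/(-91) + 40/(-154) = 9*(-1/91) + 40*(-1/154) = -9/91 - 20/77 = -359/1001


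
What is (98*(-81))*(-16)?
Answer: 127008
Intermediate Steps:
(98*(-81))*(-16) = -7938*(-16) = 127008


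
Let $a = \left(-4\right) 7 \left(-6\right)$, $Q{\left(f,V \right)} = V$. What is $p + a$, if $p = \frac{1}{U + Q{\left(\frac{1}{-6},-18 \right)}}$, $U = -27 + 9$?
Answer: $\frac{6047}{36} \approx 167.97$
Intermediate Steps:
$U = -18$
$a = 168$ ($a = \left(-28\right) \left(-6\right) = 168$)
$p = - \frac{1}{36}$ ($p = \frac{1}{-18 - 18} = \frac{1}{-36} = - \frac{1}{36} \approx -0.027778$)
$p + a = - \frac{1}{36} + 168 = \frac{6047}{36}$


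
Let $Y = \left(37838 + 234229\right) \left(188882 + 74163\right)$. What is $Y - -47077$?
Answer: $71565911092$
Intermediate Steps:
$Y = 71565864015$ ($Y = 272067 \cdot 263045 = 71565864015$)
$Y - -47077 = 71565864015 - -47077 = 71565864015 + 47077 = 71565911092$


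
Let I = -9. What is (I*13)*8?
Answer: -936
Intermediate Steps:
(I*13)*8 = -9*13*8 = -117*8 = -936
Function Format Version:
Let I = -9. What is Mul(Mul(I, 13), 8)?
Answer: -936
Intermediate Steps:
Mul(Mul(I, 13), 8) = Mul(Mul(-9, 13), 8) = Mul(-117, 8) = -936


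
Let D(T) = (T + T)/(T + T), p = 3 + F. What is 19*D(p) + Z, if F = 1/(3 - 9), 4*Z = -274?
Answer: -99/2 ≈ -49.500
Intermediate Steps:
Z = -137/2 (Z = (1/4)*(-274) = -137/2 ≈ -68.500)
F = -1/6 (F = 1/(-6) = -1/6 ≈ -0.16667)
p = 17/6 (p = 3 - 1/6 = 17/6 ≈ 2.8333)
D(T) = 1 (D(T) = (2*T)/((2*T)) = (2*T)*(1/(2*T)) = 1)
19*D(p) + Z = 19*1 - 137/2 = 19 - 137/2 = -99/2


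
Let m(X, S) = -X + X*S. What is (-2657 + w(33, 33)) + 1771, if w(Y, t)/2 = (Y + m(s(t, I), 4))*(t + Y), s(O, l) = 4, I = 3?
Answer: 5054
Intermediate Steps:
m(X, S) = -X + S*X
w(Y, t) = 2*(12 + Y)*(Y + t) (w(Y, t) = 2*((Y + 4*(-1 + 4))*(t + Y)) = 2*((Y + 4*3)*(Y + t)) = 2*((Y + 12)*(Y + t)) = 2*((12 + Y)*(Y + t)) = 2*(12 + Y)*(Y + t))
(-2657 + w(33, 33)) + 1771 = (-2657 + (2*33**2 + 24*33 + 24*33 + 2*33*33)) + 1771 = (-2657 + (2*1089 + 792 + 792 + 2178)) + 1771 = (-2657 + (2178 + 792 + 792 + 2178)) + 1771 = (-2657 + 5940) + 1771 = 3283 + 1771 = 5054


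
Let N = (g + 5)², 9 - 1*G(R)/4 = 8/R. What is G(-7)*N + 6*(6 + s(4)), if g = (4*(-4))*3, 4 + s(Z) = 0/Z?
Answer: 525200/7 ≈ 75029.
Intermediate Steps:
G(R) = 36 - 32/R
s(Z) = -4 (s(Z) = -4 + 0/Z = -4 + 0 = -4)
g = -48 (g = -16*3 = -48)
N = 1849 (N = (-48 + 5)² = (-43)² = 1849)
G(-7)*N + 6*(6 + s(4)) = (36 - 32/(-7))*1849 + 6*(6 - 4) = (36 - 32*(-⅐))*1849 + 6*2 = (36 + 32/7)*1849 + 12 = (284/7)*1849 + 12 = 525116/7 + 12 = 525200/7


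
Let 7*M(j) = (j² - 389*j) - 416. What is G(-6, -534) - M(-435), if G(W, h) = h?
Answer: -361762/7 ≈ -51680.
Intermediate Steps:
M(j) = -416/7 - 389*j/7 + j²/7 (M(j) = ((j² - 389*j) - 416)/7 = (-416 + j² - 389*j)/7 = -416/7 - 389*j/7 + j²/7)
G(-6, -534) - M(-435) = -534 - (-416/7 - 389/7*(-435) + (⅐)*(-435)²) = -534 - (-416/7 + 169215/7 + (⅐)*189225) = -534 - (-416/7 + 169215/7 + 189225/7) = -534 - 1*358024/7 = -534 - 358024/7 = -361762/7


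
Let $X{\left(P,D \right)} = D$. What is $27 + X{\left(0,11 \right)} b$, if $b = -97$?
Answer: $-1040$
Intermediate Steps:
$27 + X{\left(0,11 \right)} b = 27 + 11 \left(-97\right) = 27 - 1067 = -1040$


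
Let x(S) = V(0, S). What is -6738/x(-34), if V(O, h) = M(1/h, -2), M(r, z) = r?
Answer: 229092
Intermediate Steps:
V(O, h) = 1/h
x(S) = 1/S
-6738/x(-34) = -6738/(1/(-34)) = -6738/(-1/34) = -6738*(-34) = 229092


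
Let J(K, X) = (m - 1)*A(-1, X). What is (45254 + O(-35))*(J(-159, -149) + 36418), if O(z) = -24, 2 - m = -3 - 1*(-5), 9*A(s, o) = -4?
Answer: 14824856180/9 ≈ 1.6472e+9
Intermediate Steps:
A(s, o) = -4/9 (A(s, o) = (1/9)*(-4) = -4/9)
m = 0 (m = 2 - (-3 - 1*(-5)) = 2 - (-3 + 5) = 2 - 1*2 = 2 - 2 = 0)
J(K, X) = 4/9 (J(K, X) = (0 - 1)*(-4/9) = -1*(-4/9) = 4/9)
(45254 + O(-35))*(J(-159, -149) + 36418) = (45254 - 24)*(4/9 + 36418) = 45230*(327766/9) = 14824856180/9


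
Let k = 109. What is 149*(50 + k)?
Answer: 23691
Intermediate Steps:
149*(50 + k) = 149*(50 + 109) = 149*159 = 23691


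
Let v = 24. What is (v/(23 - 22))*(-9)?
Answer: -216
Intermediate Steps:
(v/(23 - 22))*(-9) = (24/(23 - 22))*(-9) = (24/1)*(-9) = (24*1)*(-9) = 24*(-9) = -216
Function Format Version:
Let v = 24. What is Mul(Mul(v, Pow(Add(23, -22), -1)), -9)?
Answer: -216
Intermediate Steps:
Mul(Mul(v, Pow(Add(23, -22), -1)), -9) = Mul(Mul(24, Pow(Add(23, -22), -1)), -9) = Mul(Mul(24, Pow(1, -1)), -9) = Mul(Mul(24, 1), -9) = Mul(24, -9) = -216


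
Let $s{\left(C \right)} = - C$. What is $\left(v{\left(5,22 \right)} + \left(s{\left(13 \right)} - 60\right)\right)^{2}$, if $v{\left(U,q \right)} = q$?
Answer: $2601$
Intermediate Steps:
$\left(v{\left(5,22 \right)} + \left(s{\left(13 \right)} - 60\right)\right)^{2} = \left(22 - 73\right)^{2} = \left(-51\right)^{2} = 2601$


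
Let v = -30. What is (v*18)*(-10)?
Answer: 5400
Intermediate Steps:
(v*18)*(-10) = -30*18*(-10) = -540*(-10) = 5400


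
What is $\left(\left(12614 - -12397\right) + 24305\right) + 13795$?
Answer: $63111$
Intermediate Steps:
$\left(\left(12614 - -12397\right) + 24305\right) + 13795 = \left(\left(12614 + 12397\right) + 24305\right) + 13795 = \left(25011 + 24305\right) + 13795 = 49316 + 13795 = 63111$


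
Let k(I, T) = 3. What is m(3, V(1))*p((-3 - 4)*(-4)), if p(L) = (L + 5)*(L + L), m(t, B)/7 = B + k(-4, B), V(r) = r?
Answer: 51744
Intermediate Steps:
m(t, B) = 21 + 7*B (m(t, B) = 7*(B + 3) = 7*(3 + B) = 21 + 7*B)
p(L) = 2*L*(5 + L) (p(L) = (5 + L)*(2*L) = 2*L*(5 + L))
m(3, V(1))*p((-3 - 4)*(-4)) = (21 + 7*1)*(2*((-3 - 4)*(-4))*(5 + (-3 - 4)*(-4))) = (21 + 7)*(2*(-7*(-4))*(5 - 7*(-4))) = 28*(2*28*(5 + 28)) = 28*(2*28*33) = 28*1848 = 51744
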